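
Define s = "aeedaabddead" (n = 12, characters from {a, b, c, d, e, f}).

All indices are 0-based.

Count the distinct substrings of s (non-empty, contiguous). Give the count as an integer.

70

sorted suffixes:
  #0 SA[0]=4  'aabddead'
  #1 SA[1]=5  'abddead'
  #2 SA[2]=10  'ad'
  #3 SA[3]=0  'aeedaabddead'
  #4 SA[4]=6  'bddead'
  #5 SA[5]=11  'd'
  #6 SA[6]=3  'daabddead'
  #7 SA[7]=7  'ddead'
  #8 SA[8]=8  'dead'
  #9 SA[9]=9  'ead'
  #10 SA[10]=2  'edaabddead'
  #11 SA[11]=1  'eedaabddead'

SA = [4, 5, 10, 0, 6, 11, 3, 7, 8, 9, 2, 1]
rank  pair      lcp
   1  s[4:],s[5:]  1  'a'
   2  s[5:],s[10:]  1  'a'
   3  s[10:],s[0:]  1  'a'
   4  s[0:],s[6:]  0  ''
   5  s[6:],s[11:]  0  ''
   6  s[11:],s[3:]  1  'd'
   7  s[3:],s[7:]  1  'd'
   8  s[7:],s[8:]  1  'd'
   9  s[8:],s[9:]  0  ''
  10  s[9:],s[2:]  1  'e'
  11  s[2:],s[1:]  1  'e'

n(n+1)/2 = 12·13/2 = 78
Σ LCP = 0 + 1 + 1 + 1 + 0 + 0 + 1 + 1 + 1 + 0 + 1 + 1 = 8
distinct = 78 − 8 = 70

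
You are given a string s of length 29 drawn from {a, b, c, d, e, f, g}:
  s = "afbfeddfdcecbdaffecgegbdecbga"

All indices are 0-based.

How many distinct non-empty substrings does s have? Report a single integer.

sorted suffixes:
  #0 SA[0]=28  'a'
  #1 SA[1]=0  'afbfeddfdcecbdaffecgegbdecbga'
  #2 SA[2]=14  'affecgegbdecbga'
  #3 SA[3]=12  'bdaffecgegbdecbga'
  #4 SA[4]=22  'bdecbga'
  #5 SA[5]=2  'bfeddfdcecbdaffecgegbdecbga'
  #6 SA[6]=26  'bga'
  #7 SA[7]=11  'cbdaffecgegbdecbga'
  #8 SA[8]=25  'cbga'
  #9 SA[9]=9  'cecbdaffecgegbdecbga'
  #10 SA[10]=18  'cgegbdecbga'
  #11 SA[11]=13  'daffecgegbdecbga'
  #12 SA[12]=8  'dcecbdaffecgegbdecbga'
  #13 SA[13]=5  'ddfdcecbdaffecgegbdecbga'
  #14 SA[14]=23  'decbga'
  #15 SA[15]=6  'dfdcecbdaffecgegbdecbga'
  #16 SA[16]=10  'ecbdaffecgegbdecbga'
  #17 SA[17]=24  'ecbga'
  #18 SA[18]=17  'ecgegbdecbga'
  #19 SA[19]=4  'eddfdcecbdaffecgegbdecbga'
  #20 SA[20]=20  'egbdecbga'
  #21 SA[21]=1  'fbfeddfdcecbdaffecgegbdecbga'
  #22 SA[22]=7  'fdcecbdaffecgegbdecbga'
  #23 SA[23]=16  'fecgegbdecbga'
  #24 SA[24]=3  'feddfdcecbdaffecgegbdecbga'
  #25 SA[25]=15  'ffecgegbdecbga'
  #26 SA[26]=27  'ga'
  #27 SA[27]=21  'gbdecbga'
  #28 SA[28]=19  'gegbdecbga'

SA = [28, 0, 14, 12, 22, 2, 26, 11, 25, 9, 18, 13, 8, 5, 23, 6, 10, 24, 17, 4, 20, 1, 7, 16, 3, 15, 27, 21, 19]
i: (SA[i-1],SA[i]) lcp shared
  1: (28,0) 1 'a'
  2: (0,14) 2 'af'
  3: (14,12) 0 ''
  4: (12,22) 2 'bd'
  5: (22,2) 1 'b'
  6: (2,26) 1 'b'
  7: (26,11) 0 ''
  8: (11,25) 2 'cb'
  9: (25,9) 1 'c'
  10: (9,18) 1 'c'
  11: (18,13) 0 ''
  12: (13,8) 1 'd'
  13: (8,5) 1 'd'
  14: (5,23) 1 'd'
  15: (23,6) 1 'd'
  16: (6,10) 0 ''
  17: (10,24) 3 'ecb'
  18: (24,17) 2 'ec'
  19: (17,4) 1 'e'
  20: (4,20) 1 'e'
  21: (20,1) 0 ''
  22: (1,7) 1 'f'
  23: (7,16) 1 'f'
  24: (16,3) 2 'fe'
  25: (3,15) 1 'f'
  26: (15,27) 0 ''
  27: (27,21) 1 'g'
  28: (21,19) 1 'g'

n(n+1)/2 = 29·30/2 = 435
Σ LCP = 0 + 1 + 2 + 0 + 2 + 1 + 1 + 0 + 2 + 1 + 1 + 0 + 1 + 1 + 1 + 1 + 0 + 3 + 2 + 1 + 1 + 0 + 1 + 1 + 2 + 1 + 0 + 1 + 1 = 29
distinct = 435 − 29 = 406

406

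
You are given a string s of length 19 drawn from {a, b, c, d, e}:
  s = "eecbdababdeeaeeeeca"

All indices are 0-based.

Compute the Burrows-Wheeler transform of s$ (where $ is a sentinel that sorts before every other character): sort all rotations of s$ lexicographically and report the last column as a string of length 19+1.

rank  rotation              last
    0  $eecbdababdeeaeeeeca  a
    1  a$eecbdababdeeaeeeec  c
    2  ababdeeaeeeeca$eecbd  d
    3  abdeeaeeeeca$eecbdab  b
    4  aeeeeca$eecbdababdee  e
    5  babdeeaeeeeca$eecbda  a
    6  bdababdeeaeeeeca$eec  c
    7  bdeeaeeeeca$eecbdaba  a
    8  ca$eecbdababdeeaeeee  e
    9  cbdababdeeaeeeeca$ee  e
   10  dababdeeaeeeeca$eecb  b
   11  deeaeeeeca$eecbdabab  b
   12  eaeeeeca$eecbdababde  e
   13  eca$eecbdababdeeaeee  e
   14  ecbdababdeeaeeeeca$e  e
   15  eeaeeeeca$eecbdababd  d
   16  eeca$eecbdababdeeaee  e
   17  eecbdababdeeaeeeeca$  $
   18  eeeca$eecbdababdeeae  e
   19  eeeeca$eecbdababdeea  a

acdbeacaeebbeeede$ea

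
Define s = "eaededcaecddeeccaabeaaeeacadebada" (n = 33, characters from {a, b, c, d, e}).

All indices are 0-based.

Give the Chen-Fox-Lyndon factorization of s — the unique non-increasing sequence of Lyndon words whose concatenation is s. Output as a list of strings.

["e", "aededc", "aecddeecc", "aabeaaeeacadebad", "a"]

emit factor 1: 'e' (i=0, period=1)
emit factor 2: 'aededc' (i=1, period=6)
emit factor 3: 'aecddeecc' (i=7, period=9)
emit factor 4: 'aabeaaeeacadebad' (i=16, period=16)
emit factor 5: 'a' (i=32, period=1)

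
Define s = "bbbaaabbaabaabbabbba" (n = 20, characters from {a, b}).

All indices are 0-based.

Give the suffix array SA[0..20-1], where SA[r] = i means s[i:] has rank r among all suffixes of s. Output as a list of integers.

rank | idx | suffix
   0 |  19 | a
   1 |   3 | aaabbaabaabbabbba
   2 |   8 | aabaabbabbba
   3 |   4 | aabbaabaabbabbba
   4 |  11 | aabbabbba
   5 |   9 | abaabbabbba
   6 |   5 | abbaabaabbabbba
   7 |  12 | abbabbba
   8 |  15 | abbba
   9 |  18 | ba
  10 |   2 | baaabbaabaabbabbba
  11 |   7 | baabaabbabbba
  12 |  10 | baabbabbba
  13 |  14 | babbba
  14 |  17 | bba
  15 |   1 | bbaaabbaabaabbabbba
  16 |   6 | bbaabaabbabbba
  17 |  13 | bbabbba
  18 |  16 | bbba
  19 |   0 | bbbaaabbaabaabbabbba

[19, 3, 8, 4, 11, 9, 5, 12, 15, 18, 2, 7, 10, 14, 17, 1, 6, 13, 16, 0]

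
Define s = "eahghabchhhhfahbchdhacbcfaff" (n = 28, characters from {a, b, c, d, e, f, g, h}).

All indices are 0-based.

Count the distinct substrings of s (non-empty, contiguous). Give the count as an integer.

376

sorted suffixes:
  #0 SA[0]=5  'abchhhhfahbchdhacbcfaff'
  #1 SA[1]=20  'acbcfaff'
  #2 SA[2]=25  'aff'
  #3 SA[3]=13  'ahbchdhacbcfaff'
  #4 SA[4]=1  'ahghabchhhhfahbchdhacbcfaff'
  #5 SA[5]=22  'bcfaff'
  #6 SA[6]=15  'bchdhacbcfaff'
  #7 SA[7]=6  'bchhhhfahbchdhacbcfaff'
  #8 SA[8]=21  'cbcfaff'
  #9 SA[9]=23  'cfaff'
  #10 SA[10]=16  'chdhacbcfaff'
  #11 SA[11]=7  'chhhhfahbchdhacbcfaff'
  #12 SA[12]=18  'dhacbcfaff'
  #13 SA[13]=0  'eahghabchhhhfahbchdhacbcfaff'
  #14 SA[14]=27  'f'
  #15 SA[15]=24  'faff'
  #16 SA[16]=12  'fahbchdhacbcfaff'
  #17 SA[17]=26  'ff'
  #18 SA[18]=3  'ghabchhhhfahbchdhacbcfaff'
  #19 SA[19]=4  'habchhhhfahbchdhacbcfaff'
  #20 SA[20]=19  'hacbcfaff'
  #21 SA[21]=14  'hbchdhacbcfaff'
  #22 SA[22]=17  'hdhacbcfaff'
  #23 SA[23]=11  'hfahbchdhacbcfaff'
  #24 SA[24]=2  'hghabchhhhfahbchdhacbcfaff'
  #25 SA[25]=10  'hhfahbchdhacbcfaff'
  #26 SA[26]=9  'hhhfahbchdhacbcfaff'
  #27 SA[27]=8  'hhhhfahbchdhacbcfaff'

SA = [5, 20, 25, 13, 1, 22, 15, 6, 21, 23, 16, 7, 18, 0, 27, 24, 12, 26, 3, 4, 19, 14, 17, 11, 2, 10, 9, 8]
i: (SA[i-1],SA[i]) lcp shared
  1: (5,20) 1 'a'
  2: (20,25) 1 'a'
  3: (25,13) 1 'a'
  4: (13,1) 2 'ah'
  5: (1,22) 0 ''
  6: (22,15) 2 'bc'
  7: (15,6) 3 'bch'
  8: (6,21) 0 ''
  9: (21,23) 1 'c'
  10: (23,16) 1 'c'
  11: (16,7) 2 'ch'
  12: (7,18) 0 ''
  13: (18,0) 0 ''
  14: (0,27) 0 ''
  15: (27,24) 1 'f'
  16: (24,12) 2 'fa'
  17: (12,26) 1 'f'
  18: (26,3) 0 ''
  19: (3,4) 0 ''
  20: (4,19) 2 'ha'
  21: (19,14) 1 'h'
  22: (14,17) 1 'h'
  23: (17,11) 1 'h'
  24: (11,2) 1 'h'
  25: (2,10) 1 'h'
  26: (10,9) 2 'hh'
  27: (9,8) 3 'hhh'

n(n+1)/2 = 28·29/2 = 406
Σ LCP = 0 + 1 + 1 + 1 + 2 + 0 + 2 + 3 + 0 + 1 + 1 + 2 + 0 + 0 + 0 + 1 + 2 + 1 + 0 + 0 + 2 + 1 + 1 + 1 + 1 + 1 + 2 + 3 = 30
distinct = 406 − 30 = 376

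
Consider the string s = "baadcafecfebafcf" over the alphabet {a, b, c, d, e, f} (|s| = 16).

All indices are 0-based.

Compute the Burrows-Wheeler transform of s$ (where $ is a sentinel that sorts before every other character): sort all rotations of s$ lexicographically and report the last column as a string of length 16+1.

rank  rotation           last
    0  $baadcafecfebafcf  f
    1  aadcafecfebafcf$b  b
    2  adcafecfebafcf$ba  a
    3  afcf$baadcafecfeb  b
    4  afecfebafcf$baadc  c
    5  baadcafecfebafcf$  $
    6  bafcf$baadcafecfe  e
    7  cafecfebafcf$baad  d
    8  cf$baadcafecfebaf  f
    9  cfebafcf$baadcafe  e
   10  dcafecfebafcf$baa  a
   11  ebafcf$baadcafecf  f
   12  ecfebafcf$baadcaf  f
   13  f$baadcafecfebafc  c
   14  fcf$baadcafecfeba  a
   15  febafcf$baadcafec  c
   16  fecfebafcf$baadca  a

fbabc$edfeaffcaca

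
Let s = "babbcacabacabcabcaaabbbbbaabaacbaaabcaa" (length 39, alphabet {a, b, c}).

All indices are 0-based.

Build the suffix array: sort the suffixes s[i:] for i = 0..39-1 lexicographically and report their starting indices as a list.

rank→(start, suffix):
  0 → (38, 'a')
  1 → (37, 'aa')
  2 → (17, 'aaabbbbbaabaacbaaabcaa')
  3 → (32, 'aaabcaa')
  4 → (25, 'aabaacbaaabcaa')
  5 → (18, 'aabbbbbaabaacbaaabcaa')
  6 → (33, 'aabcaa')
  7 → (28, 'aacbaaabcaa')
  8 → (26, 'abaacbaaabcaa')
  9 → (7, 'abacabcabcaaabbbbbaabaacbaaabcaa')
  10 → (19, 'abbbbbaabaacbaaabcaa')
  11 → (1, 'abbcacabacabcabcaaabbbbbaabaacbaaabcaa')
  12 → (34, 'abcaa')
  13 → (14, 'abcaaabbbbbaabaacbaaabcaa')
  14 → (11, 'abcabcaaabbbbbaabaacbaaabcaa')
  15 → (5, 'acabacabcabcaaabbbbbaabaacbaaabcaa')
  16 → (9, 'acabcabcaaabbbbbaabaacbaaabcaa')
  17 → (29, 'acbaaabcaa')
  18 → (31, 'baaabcaa')
  19 → (24, 'baabaacbaaabcaa')
  20 → (27, 'baacbaaabcaa')
  21 → (0, 'babbcacabacabcabcaaabbbbbaabaacbaaabcaa')
  22 → (8, 'bacabcabcaaabbbbbaabaacbaaabcaa')
  23 → (23, 'bbaabaacbaaabcaa')
  24 → (22, 'bbbaabaacbaaabcaa')
  25 → (21, 'bbbbaabaacbaaabcaa')
  26 → (20, 'bbbbbaabaacbaaabcaa')
  27 → (2, 'bbcacabacabcabcaaabbbbbaabaacbaaabcaa')
  28 → (35, 'bcaa')
  29 → (15, 'bcaaabbbbbaabaacbaaabcaa')
  30 → (12, 'bcabcaaabbbbbaabaacbaaabcaa')
  31 → (3, 'bcacabacabcabcaaabbbbbaabaacbaaabcaa')
  32 → (36, 'caa')
  33 → (16, 'caaabbbbbaabaacbaaabcaa')
  34 → (6, 'cabacabcabcaaabbbbbaabaacbaaabcaa')
  35 → (13, 'cabcaaabbbbbaabaacbaaabcaa')
  36 → (10, 'cabcabcaaabbbbbaabaacbaaabcaa')
  37 → (4, 'cacabacabcabcaaabbbbbaabaacbaaabcaa')
  38 → (30, 'cbaaabcaa')

[38, 37, 17, 32, 25, 18, 33, 28, 26, 7, 19, 1, 34, 14, 11, 5, 9, 29, 31, 24, 27, 0, 8, 23, 22, 21, 20, 2, 35, 15, 12, 3, 36, 16, 6, 13, 10, 4, 30]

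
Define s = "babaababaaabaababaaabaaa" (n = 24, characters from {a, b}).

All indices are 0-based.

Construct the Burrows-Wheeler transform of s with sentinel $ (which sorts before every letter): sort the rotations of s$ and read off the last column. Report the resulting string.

aaabbbaabbabbabaaaaaaaaa$

rank  rotation                   last
    0  $babaababaaabaababaaabaaa  a
    1  a$babaababaaabaababaaabaa  a
    2  aa$babaababaaabaababaaaba  a
    3  aaa$babaababaaabaababaaab  b
    4  aaabaaa$babaababaaabaabab  b
    5  aaabaababaaabaaa$babaabab  b
    6  aabaaa$babaababaaabaababa  a
    7  aabaababaaabaaa$babaababa  a
    8  aababaaabaaa$babaababaaab  b
    9  aababaaabaababaaabaaa$bab  b
   10  abaaa$babaababaaabaababaa  a
   11  abaaabaaa$babaababaaabaab  b
   12  abaaabaababaaabaaa$babaab  b
   13  abaababaaabaaa$babaababaa  a
   14  abaababaaabaababaaabaaa$b  b
   15  ababaaabaaa$babaababaaaba  a
   16  ababaaabaababaaabaaa$baba  a
   17  baaa$babaababaaabaababaaa  a
   18  baaabaaa$babaababaaabaaba  a
   19  baaabaababaaabaaa$babaaba  a
   20  baababaaabaaa$babaababaaa  a
   21  baababaaabaababaaabaaa$ba  a
   22  babaaabaaa$babaababaaabaa  a
   23  babaaabaababaaabaaa$babaa  a
   24  babaababaaabaababaaabaaa$  $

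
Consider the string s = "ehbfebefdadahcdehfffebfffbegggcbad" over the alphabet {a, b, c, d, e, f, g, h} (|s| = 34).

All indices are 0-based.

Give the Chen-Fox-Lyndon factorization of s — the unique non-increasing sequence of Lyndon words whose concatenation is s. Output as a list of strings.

["eh", "bfe", "befd", "adahcdehfffebfffbegggcb", "ad"]

emit factor 1: 'eh' (i=0, period=2)
emit factor 2: 'bfe' (i=2, period=3)
emit factor 3: 'befd' (i=5, period=4)
emit factor 4: 'adahcdehfffebfffbegggcb' (i=9, period=23)
emit factor 5: 'ad' (i=32, period=2)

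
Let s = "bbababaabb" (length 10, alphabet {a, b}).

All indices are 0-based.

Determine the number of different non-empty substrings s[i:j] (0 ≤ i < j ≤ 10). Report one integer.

39

rank | idx | suffix
   0 |   6 | aabb
   1 |   4 | abaabb
   2 |   2 | ababaabb
   3 |   7 | abb
   4 |   9 | b
   5 |   5 | baabb
   6 |   3 | babaabb
   7 |   1 | bababaabb
   8 |   8 | bb
   9 |   0 | bbababaabb

SA = [6, 4, 2, 7, 9, 5, 3, 1, 8, 0]
i: (SA[i-1],SA[i]) lcp shared
  1: (6,4) 1 'a'
  2: (4,2) 3 'aba'
  3: (2,7) 2 'ab'
  4: (7,9) 0 ''
  5: (9,5) 1 'b'
  6: (5,3) 2 'ba'
  7: (3,1) 4 'baba'
  8: (1,8) 1 'b'
  9: (8,0) 2 'bb'

n(n+1)/2 = 10·11/2 = 55
Σ LCP = 0 + 1 + 3 + 2 + 0 + 1 + 2 + 4 + 1 + 2 = 16
distinct = 55 − 16 = 39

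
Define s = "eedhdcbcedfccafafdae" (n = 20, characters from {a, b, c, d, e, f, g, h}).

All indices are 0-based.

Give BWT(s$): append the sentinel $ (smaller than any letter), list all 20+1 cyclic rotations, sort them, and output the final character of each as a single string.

edcfccdfbfheeace$adad

rank  rotation               last
    0  $eedhdcbcedfccafafdae  e
    1  ae$eedhdcbcedfccafafd  d
    2  afafdae$eedhdcbcedfcc  c
    3  afdae$eedhdcbcedfccaf  f
    4  bcedfccafafdae$eedhdc  c
    5  cafafdae$eedhdcbcedfc  c
    6  cbcedfccafafdae$eedhd  d
    7  ccafafdae$eedhdcbcedf  f
    8  cedfccafafdae$eedhdcb  b
    9  dae$eedhdcbcedfccafaf  f
   10  dcbcedfccafafdae$eedh  h
   11  dfccafafdae$eedhdcbce  e
   12  dhdcbcedfccafafdae$ee  e
   13  e$eedhdcbcedfccafafda  a
   14  edfccafafdae$eedhdcbc  c
   15  edhdcbcedfccafafdae$e  e
   16  eedhdcbcedfccafafdae$  $
   17  fafdae$eedhdcbcedfcca  a
   18  fccafafdae$eedhdcbced  d
   19  fdae$eedhdcbcedfccafa  a
   20  hdcbcedfccafafdae$eed  d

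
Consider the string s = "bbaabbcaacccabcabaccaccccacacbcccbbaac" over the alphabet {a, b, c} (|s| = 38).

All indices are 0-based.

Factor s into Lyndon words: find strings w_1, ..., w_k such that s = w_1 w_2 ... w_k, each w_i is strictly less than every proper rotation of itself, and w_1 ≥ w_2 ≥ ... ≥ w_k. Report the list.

emit factor 1: 'b' (i=0, period=1)
emit factor 2: 'b' (i=1, period=1)
emit factor 3: 'aabbcaacccabcabaccaccccacacbcccbbaac' (i=2, period=36)

["b", "b", "aabbcaacccabcabaccaccccacacbcccbbaac"]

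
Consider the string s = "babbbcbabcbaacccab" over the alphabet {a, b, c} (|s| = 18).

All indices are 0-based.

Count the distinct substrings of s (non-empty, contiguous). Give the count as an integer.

sorted suffixes:
  #0 SA[0]=11  'aacccab'
  #1 SA[1]=16  'ab'
  #2 SA[2]=1  'abbbcbabcbaacccab'
  #3 SA[3]=7  'abcbaacccab'
  #4 SA[4]=12  'acccab'
  #5 SA[5]=17  'b'
  #6 SA[6]=10  'baacccab'
  #7 SA[7]=0  'babbbcbabcbaacccab'
  #8 SA[8]=6  'babcbaacccab'
  #9 SA[9]=2  'bbbcbabcbaacccab'
  #10 SA[10]=3  'bbcbabcbaacccab'
  #11 SA[11]=8  'bcbaacccab'
  #12 SA[12]=4  'bcbabcbaacccab'
  #13 SA[13]=15  'cab'
  #14 SA[14]=9  'cbaacccab'
  #15 SA[15]=5  'cbabcbaacccab'
  #16 SA[16]=14  'ccab'
  #17 SA[17]=13  'cccab'

SA = [11, 16, 1, 7, 12, 17, 10, 0, 6, 2, 3, 8, 4, 15, 9, 5, 14, 13]
i: (SA[i-1],SA[i]) lcp shared
  1: (11,16) 1 'a'
  2: (16,1) 2 'ab'
  3: (1,7) 2 'ab'
  4: (7,12) 1 'a'
  5: (12,17) 0 ''
  6: (17,10) 1 'b'
  7: (10,0) 2 'ba'
  8: (0,6) 3 'bab'
  9: (6,2) 1 'b'
  10: (2,3) 2 'bb'
  11: (3,8) 1 'b'
  12: (8,4) 4 'bcba'
  13: (4,15) 0 ''
  14: (15,9) 1 'c'
  15: (9,5) 3 'cba'
  16: (5,14) 1 'c'
  17: (14,13) 2 'cc'

n(n+1)/2 = 18·19/2 = 171
Σ LCP = 0 + 1 + 2 + 2 + 1 + 0 + 1 + 2 + 3 + 1 + 2 + 1 + 4 + 0 + 1 + 3 + 1 + 2 = 27
distinct = 171 − 27 = 144

144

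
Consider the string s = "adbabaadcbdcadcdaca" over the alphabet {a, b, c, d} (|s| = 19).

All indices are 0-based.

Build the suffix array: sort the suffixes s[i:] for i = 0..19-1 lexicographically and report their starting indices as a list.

rank→(start, suffix):
  0 → (18, 'a')
  1 → (5, 'aadcbdcadcdaca')
  2 → (3, 'abaadcbdcadcdaca')
  3 → (16, 'aca')
  4 → (0, 'adbabaadcbdcadcdaca')
  5 → (6, 'adcbdcadcdaca')
  6 → (12, 'adcdaca')
  7 → (4, 'baadcbdcadcdaca')
  8 → (2, 'babaadcbdcadcdaca')
  9 → (9, 'bdcadcdaca')
  10 → (17, 'ca')
  11 → (11, 'cadcdaca')
  12 → (8, 'cbdcadcdaca')
  13 → (14, 'cdaca')
  14 → (15, 'daca')
  15 → (1, 'dbabaadcbdcadcdaca')
  16 → (10, 'dcadcdaca')
  17 → (7, 'dcbdcadcdaca')
  18 → (13, 'dcdaca')

[18, 5, 3, 16, 0, 6, 12, 4, 2, 9, 17, 11, 8, 14, 15, 1, 10, 7, 13]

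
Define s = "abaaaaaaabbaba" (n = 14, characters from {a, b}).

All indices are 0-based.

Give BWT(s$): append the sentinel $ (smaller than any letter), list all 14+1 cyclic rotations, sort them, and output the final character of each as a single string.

rank  rotation         last
    0  $abaaaaaaabbaba  a
    1  a$abaaaaaaabbab  b
    2  aaaaaaabbaba$ab  b
    3  aaaaaabbaba$aba  a
    4  aaaaabbaba$abaa  a
    5  aaaabbaba$abaaa  a
    6  aaabbaba$abaaaa  a
    7  aabbaba$abaaaaa  a
    8  aba$abaaaaaaabb  b
    9  abaaaaaaabbaba$  $
   10  abbaba$abaaaaaa  a
   11  ba$abaaaaaaabba  a
   12  baaaaaaabbaba$a  a
   13  baba$abaaaaaaab  b
   14  bbaba$abaaaaaaa  a

abbaaaaab$aaaba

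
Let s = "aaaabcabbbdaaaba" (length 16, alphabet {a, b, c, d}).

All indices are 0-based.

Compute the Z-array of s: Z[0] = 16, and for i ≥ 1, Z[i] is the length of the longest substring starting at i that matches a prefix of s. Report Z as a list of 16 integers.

Z[0]=16
i=1: outside box; Z[1]=3 grow→box=[1,4)
i=2: min(r-i=2, Z[1]=3)=2; Z[2]=2
i=3: min(r-i=1, Z[2]=2)=1; Z[3]=1
i=4: outside box; Z[4]=0
i=5: outside box; Z[5]=0
i=6: outside box; Z[6]=1 grow→box=[6,7)
i=7: outside box; Z[7]=0
i=8: outside box; Z[8]=0
i=9: outside box; Z[9]=0
i=10: outside box; Z[10]=0
i=11: outside box; Z[11]=3 grow→box=[11,14)
i=12: min(r-i=2, Z[1]=3)=2; Z[12]=2
i=13: min(r-i=1, Z[2]=2)=1; Z[13]=1
i=14: outside box; Z[14]=0
i=15: outside box; Z[15]=1 grow→box=[15,16)

[16, 3, 2, 1, 0, 0, 1, 0, 0, 0, 0, 3, 2, 1, 0, 1]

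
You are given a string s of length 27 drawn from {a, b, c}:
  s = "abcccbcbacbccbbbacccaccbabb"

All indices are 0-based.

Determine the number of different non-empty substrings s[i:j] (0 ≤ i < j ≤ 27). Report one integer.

328

rank→(start, suffix):
  0 → (24, 'abb')
  1 → (0, 'abcccbcbacbccbbbacccaccbabb')
  2 → (8, 'acbccbbbacccaccbabb')
  3 → (20, 'accbabb')
  4 → (16, 'acccaccbabb')
  5 → (26, 'b')
  6 → (23, 'babb')
  7 → (7, 'bacbccbbbacccaccbabb')
  8 → (15, 'bacccaccbabb')
  9 → (25, 'bb')
  10 → (14, 'bbacccaccbabb')
  11 → (13, 'bbbacccaccbabb')
  12 → (5, 'bcbacbccbbbacccaccbabb')
  13 → (10, 'bccbbbacccaccbabb')
  14 → (1, 'bcccbcbacbccbbbacccaccbabb')
  15 → (19, 'caccbabb')
  16 → (22, 'cbabb')
  17 → (6, 'cbacbccbbbacccaccbabb')
  18 → (12, 'cbbbacccaccbabb')
  19 → (4, 'cbcbacbccbbbacccaccbabb')
  20 → (9, 'cbccbbbacccaccbabb')
  21 → (18, 'ccaccbabb')
  22 → (21, 'ccbabb')
  23 → (11, 'ccbbbacccaccbabb')
  24 → (3, 'ccbcbacbccbbbacccaccbabb')
  25 → (17, 'cccaccbabb')
  26 → (2, 'cccbcbacbccbbbacccaccbabb')

SA = [24, 0, 8, 20, 16, 26, 23, 7, 15, 25, 14, 13, 5, 10, 1, 19, 22, 6, 12, 4, 9, 18, 21, 11, 3, 17, 2]
rank  pair      lcp
   1  s[24:],s[0:]  2  'ab'
   2  s[0:],s[8:]  1  'a'
   3  s[8:],s[20:]  2  'ac'
   4  s[20:],s[16:]  3  'acc'
   5  s[16:],s[26:]  0  ''
   6  s[26:],s[23:]  1  'b'
   7  s[23:],s[7:]  2  'ba'
   8  s[7:],s[15:]  3  'bac'
   9  s[15:],s[25:]  1  'b'
  10  s[25:],s[14:]  2  'bb'
  11  s[14:],s[13:]  2  'bb'
  12  s[13:],s[5:]  1  'b'
  13  s[5:],s[10:]  2  'bc'
  14  s[10:],s[1:]  3  'bcc'
  15  s[1:],s[19:]  0  ''
  16  s[19:],s[22:]  1  'c'
  17  s[22:],s[6:]  3  'cba'
  18  s[6:],s[12:]  2  'cb'
  19  s[12:],s[4:]  2  'cb'
  20  s[4:],s[9:]  3  'cbc'
  21  s[9:],s[18:]  1  'c'
  22  s[18:],s[21:]  2  'cc'
  23  s[21:],s[11:]  3  'ccb'
  24  s[11:],s[3:]  3  'ccb'
  25  s[3:],s[17:]  2  'cc'
  26  s[17:],s[2:]  3  'ccc'

n(n+1)/2 = 27·28/2 = 378
Σ LCP = 0 + 2 + 1 + 2 + 3 + 0 + 1 + 2 + 3 + 1 + 2 + 2 + 1 + 2 + 3 + 0 + 1 + 3 + 2 + 2 + 3 + 1 + 2 + 3 + 3 + 2 + 3 = 50
distinct = 378 − 50 = 328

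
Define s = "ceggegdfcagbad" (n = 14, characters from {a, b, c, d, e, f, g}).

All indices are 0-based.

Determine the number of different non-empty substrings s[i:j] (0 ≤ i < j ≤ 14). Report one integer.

sorted suffixes:
  #0 SA[0]=12  'ad'
  #1 SA[1]=9  'agbad'
  #2 SA[2]=11  'bad'
  #3 SA[3]=8  'cagbad'
  #4 SA[4]=0  'ceggegdfcagbad'
  #5 SA[5]=13  'd'
  #6 SA[6]=6  'dfcagbad'
  #7 SA[7]=4  'egdfcagbad'
  #8 SA[8]=1  'eggegdfcagbad'
  #9 SA[9]=7  'fcagbad'
  #10 SA[10]=10  'gbad'
  #11 SA[11]=5  'gdfcagbad'
  #12 SA[12]=3  'gegdfcagbad'
  #13 SA[13]=2  'ggegdfcagbad'

SA = [12, 9, 11, 8, 0, 13, 6, 4, 1, 7, 10, 5, 3, 2]
rank  pair      lcp
   1  s[12:],s[9:]  1  'a'
   2  s[9:],s[11:]  0  ''
   3  s[11:],s[8:]  0  ''
   4  s[8:],s[0:]  1  'c'
   5  s[0:],s[13:]  0  ''
   6  s[13:],s[6:]  1  'd'
   7  s[6:],s[4:]  0  ''
   8  s[4:],s[1:]  2  'eg'
   9  s[1:],s[7:]  0  ''
  10  s[7:],s[10:]  0  ''
  11  s[10:],s[5:]  1  'g'
  12  s[5:],s[3:]  1  'g'
  13  s[3:],s[2:]  1  'g'

n(n+1)/2 = 14·15/2 = 105
Σ LCP = 0 + 1 + 0 + 0 + 1 + 0 + 1 + 0 + 2 + 0 + 0 + 1 + 1 + 1 = 8
distinct = 105 − 8 = 97

97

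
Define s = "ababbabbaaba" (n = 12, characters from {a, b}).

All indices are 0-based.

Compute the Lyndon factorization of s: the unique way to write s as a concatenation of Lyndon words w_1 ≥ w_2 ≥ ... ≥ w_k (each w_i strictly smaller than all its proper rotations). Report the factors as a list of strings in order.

["ababbabb", "aab", "a"]

emit factor 1: 'ababbabb' (i=0, period=8)
emit factor 2: 'aab' (i=8, period=3)
emit factor 3: 'a' (i=11, period=1)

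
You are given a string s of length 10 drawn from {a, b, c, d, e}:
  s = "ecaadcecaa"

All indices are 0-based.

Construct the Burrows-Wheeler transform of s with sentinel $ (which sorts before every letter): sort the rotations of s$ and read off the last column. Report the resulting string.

rank  rotation     last
    0  $ecaadcecaa  a
    1  a$ecaadceca  a
    2  aa$ecaadcec  c
    3  aadcecaa$ec  c
    4  adcecaa$eca  a
    5  caa$ecaadce  e
    6  caadcecaa$e  e
    7  cecaa$ecaad  d
    8  dcecaa$ecaa  a
    9  ecaa$ecaadc  c
   10  ecaadcecaa$  $

aaccaeedac$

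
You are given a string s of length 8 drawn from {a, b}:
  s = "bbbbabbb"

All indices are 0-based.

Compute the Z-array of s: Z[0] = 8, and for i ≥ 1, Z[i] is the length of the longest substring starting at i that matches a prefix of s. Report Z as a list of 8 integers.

Z[0]=8
i=1: outside box; Z[1]=3 grow→box=[1,4)
i=2: min(r-i=2, Z[1]=3)=2; Z[2]=2
i=3: min(r-i=1, Z[2]=2)=1; Z[3]=1
i=4: outside box; Z[4]=0
i=5: outside box; Z[5]=3 grow→box=[5,8)
i=6: min(r-i=2, Z[1]=3)=2; Z[6]=2
i=7: min(r-i=1, Z[2]=2)=1; Z[7]=1

[8, 3, 2, 1, 0, 3, 2, 1]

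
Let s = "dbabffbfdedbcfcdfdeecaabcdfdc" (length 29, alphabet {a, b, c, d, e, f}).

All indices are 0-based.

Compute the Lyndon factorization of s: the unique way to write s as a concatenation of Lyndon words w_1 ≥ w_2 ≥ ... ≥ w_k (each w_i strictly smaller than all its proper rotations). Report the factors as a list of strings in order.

emit factor 1: 'd' (i=0, period=1)
emit factor 2: 'b' (i=1, period=1)
emit factor 3: 'abffbfdedbcfcdfdeec' (i=2, period=19)
emit factor 4: 'aabcdfdc' (i=21, period=8)

["d", "b", "abffbfdedbcfcdfdeec", "aabcdfdc"]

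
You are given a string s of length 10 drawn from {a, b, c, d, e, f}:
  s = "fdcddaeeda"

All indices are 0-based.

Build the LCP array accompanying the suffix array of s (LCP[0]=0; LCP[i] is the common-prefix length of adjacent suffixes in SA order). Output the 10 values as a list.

sorted suffixes:
  #0 SA[0]=9  'a'
  #1 SA[1]=5  'aeeda'
  #2 SA[2]=2  'cddaeeda'
  #3 SA[3]=8  'da'
  #4 SA[4]=4  'daeeda'
  #5 SA[5]=1  'dcddaeeda'
  #6 SA[6]=3  'ddaeeda'
  #7 SA[7]=7  'eda'
  #8 SA[8]=6  'eeda'
  #9 SA[9]=0  'fdcddaeeda'

SA = [9, 5, 2, 8, 4, 1, 3, 7, 6, 0]
rank  pair      lcp
   1  s[9:],s[5:]  1  'a'
   2  s[5:],s[2:]  0  ''
   3  s[2:],s[8:]  0  ''
   4  s[8:],s[4:]  2  'da'
   5  s[4:],s[1:]  1  'd'
   6  s[1:],s[3:]  1  'd'
   7  s[3:],s[7:]  0  ''
   8  s[7:],s[6:]  1  'e'
   9  s[6:],s[0:]  0  ''

[0, 1, 0, 0, 2, 1, 1, 0, 1, 0]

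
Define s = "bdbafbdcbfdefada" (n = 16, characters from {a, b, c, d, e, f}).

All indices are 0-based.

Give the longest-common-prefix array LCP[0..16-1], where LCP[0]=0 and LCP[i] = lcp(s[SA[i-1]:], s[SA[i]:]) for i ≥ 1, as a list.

rank | idx | suffix
   0 |  15 | a
   1 |  13 | ada
   2 |   3 | afbdcbfdefada
   3 |   2 | bafbdcbfdefada
   4 |   0 | bdbafbdcbfdefada
   5 |   5 | bdcbfdefada
   6 |   8 | bfdefada
   7 |   7 | cbfdefada
   8 |  14 | da
   9 |   1 | dbafbdcbfdefada
  10 |   6 | dcbfdefada
  11 |  10 | defada
  12 |  11 | efada
  13 |  12 | fada
  14 |   4 | fbdcbfdefada
  15 |   9 | fdefada

SA = [15, 13, 3, 2, 0, 5, 8, 7, 14, 1, 6, 10, 11, 12, 4, 9]
[i] adj suffixes → lcp
  [1] 15/13 → 1 ('a')
  [2] 13/3 → 1 ('a')
  [3] 3/2 → 0 ('')
  [4] 2/0 → 1 ('b')
  [5] 0/5 → 2 ('bd')
  [6] 5/8 → 1 ('b')
  [7] 8/7 → 0 ('')
  [8] 7/14 → 0 ('')
  [9] 14/1 → 1 ('d')
  [10] 1/6 → 1 ('d')
  [11] 6/10 → 1 ('d')
  [12] 10/11 → 0 ('')
  [13] 11/12 → 0 ('')
  [14] 12/4 → 1 ('f')
  [15] 4/9 → 1 ('f')

[0, 1, 1, 0, 1, 2, 1, 0, 0, 1, 1, 1, 0, 0, 1, 1]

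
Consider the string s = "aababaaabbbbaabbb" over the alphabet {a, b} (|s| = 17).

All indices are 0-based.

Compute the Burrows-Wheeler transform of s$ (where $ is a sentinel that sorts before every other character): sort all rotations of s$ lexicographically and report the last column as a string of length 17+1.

rank  rotation            last
    0  $aababaaabbbbaabbb  b
    1  aaabbbbaabbb$aabab  b
    2  aababaaabbbbaabbb$  $
    3  aabbb$aababaaabbbb  b
    4  aabbbbaabbb$aababa  a
    5  abaaabbbbaabbb$aab  b
    6  ababaaabbbbaabbb$a  a
    7  abbb$aababaaabbbba  a
    8  abbbbaabbb$aababaa  a
    9  b$aababaaabbbbaabb  b
   10  baaabbbbaabbb$aaba  a
   11  baabbb$aababaaabbb  b
   12  babaaabbbbaabbb$aa  a
   13  bb$aababaaabbbbaab  b
   14  bbaabbb$aababaaabb  b
   15  bbb$aababaaabbbbaa  a
   16  bbbaabbb$aababaaab  b
   17  bbbbaabbb$aababaaa  a

bb$babaaabababbaba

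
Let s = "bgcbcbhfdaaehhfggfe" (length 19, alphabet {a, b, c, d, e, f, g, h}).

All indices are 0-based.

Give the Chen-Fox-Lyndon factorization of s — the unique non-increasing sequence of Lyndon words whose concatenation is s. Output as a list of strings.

emit factor 1: 'bgc' (i=0, period=3)
emit factor 2: 'bcbhfd' (i=3, period=6)
emit factor 3: 'aaehhfggfe' (i=9, period=10)

["bgc", "bcbhfd", "aaehhfggfe"]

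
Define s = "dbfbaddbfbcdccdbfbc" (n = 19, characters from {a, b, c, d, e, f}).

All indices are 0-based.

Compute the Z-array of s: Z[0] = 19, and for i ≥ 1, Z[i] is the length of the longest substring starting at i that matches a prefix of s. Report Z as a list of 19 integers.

Z[0]=19
i=1: i≥r, start 0; Z[1]=0
i=2: i≥r, start 0; Z[2]=0
i=3: i≥r, start 0; Z[3]=0
i=4: i≥r, start 0; Z[4]=0
i=5: i≥r, start 0; Z[5]=1 scan→box=[5,6)
i=6: i≥r, start 0; Z[6]=4 scan→box=[6,10)
i=7: min(r-i=3, Z[1]=0)=0; Z[7]=0
i=8: min(r-i=2, Z[2]=0)=0; Z[8]=0
i=9: min(r-i=1, Z[3]=0)=0; Z[9]=0
i=10: i≥r, start 0; Z[10]=0
i=11: i≥r, start 0; Z[11]=1 scan→box=[11,12)
i=12: i≥r, start 0; Z[12]=0
i=13: i≥r, start 0; Z[13]=0
i=14: i≥r, start 0; Z[14]=4 scan→box=[14,18)
i=15: min(r-i=3, Z[1]=0)=0; Z[15]=0
i=16: min(r-i=2, Z[2]=0)=0; Z[16]=0
i=17: min(r-i=1, Z[3]=0)=0; Z[17]=0
i=18: i≥r, start 0; Z[18]=0

[19, 0, 0, 0, 0, 1, 4, 0, 0, 0, 0, 1, 0, 0, 4, 0, 0, 0, 0]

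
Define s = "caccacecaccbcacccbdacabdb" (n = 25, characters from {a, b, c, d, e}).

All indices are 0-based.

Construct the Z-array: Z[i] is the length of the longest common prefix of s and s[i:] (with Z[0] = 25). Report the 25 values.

[25, 0, 1, 3, 0, 1, 0, 4, 0, 1, 1, 0, 4, 0, 1, 1, 1, 0, 0, 0, 2, 0, 0, 0, 0]

Z[0]=25
i=1: i≥r, start 0; Z[1]=0
i=2: i≥r, start 0; Z[2]=1 extend→box=[2,3)
i=3: i≥r, start 0; Z[3]=3 extend→box=[3,6)
i=4: min(r-i=2, Z[1]=0)=0; Z[4]=0
i=5: min(r-i=1, Z[2]=1)=1; Z[5]=1
i=6: i≥r, start 0; Z[6]=0
i=7: i≥r, start 0; Z[7]=4 extend→box=[7,11)
i=8: min(r-i=3, Z[1]=0)=0; Z[8]=0
i=9: min(r-i=2, Z[2]=1)=1; Z[9]=1
i=10: min(r-i=1, Z[3]=3)=1; Z[10]=1
i=11: i≥r, start 0; Z[11]=0
i=12: i≥r, start 0; Z[12]=4 extend→box=[12,16)
i=13: min(r-i=3, Z[1]=0)=0; Z[13]=0
i=14: min(r-i=2, Z[2]=1)=1; Z[14]=1
i=15: min(r-i=1, Z[3]=3)=1; Z[15]=1
i=16: i≥r, start 0; Z[16]=1 extend→box=[16,17)
i=17: i≥r, start 0; Z[17]=0
i=18: i≥r, start 0; Z[18]=0
i=19: i≥r, start 0; Z[19]=0
i=20: i≥r, start 0; Z[20]=2 extend→box=[20,22)
i=21: min(r-i=1, Z[1]=0)=0; Z[21]=0
i=22: i≥r, start 0; Z[22]=0
i=23: i≥r, start 0; Z[23]=0
i=24: i≥r, start 0; Z[24]=0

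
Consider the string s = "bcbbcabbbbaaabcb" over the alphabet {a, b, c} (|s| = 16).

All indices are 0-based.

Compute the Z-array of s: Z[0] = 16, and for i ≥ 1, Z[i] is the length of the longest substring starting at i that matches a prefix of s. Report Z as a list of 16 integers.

Z[0]=16
i=1: i≥r, start 0; Z[1]=0
i=2: i≥r, start 0; Z[2]=1 scan→box=[2,3)
i=3: i≥r, start 0; Z[3]=2 scan→box=[3,5)
i=4: min(r-i=1, Z[1]=0)=0; Z[4]=0
i=5: i≥r, start 0; Z[5]=0
i=6: i≥r, start 0; Z[6]=1 scan→box=[6,7)
i=7: i≥r, start 0; Z[7]=1 scan→box=[7,8)
i=8: i≥r, start 0; Z[8]=1 scan→box=[8,9)
i=9: i≥r, start 0; Z[9]=1 scan→box=[9,10)
i=10: i≥r, start 0; Z[10]=0
i=11: i≥r, start 0; Z[11]=0
i=12: i≥r, start 0; Z[12]=0
i=13: i≥r, start 0; Z[13]=3 scan→box=[13,16)
i=14: min(r-i=2, Z[1]=0)=0; Z[14]=0
i=15: min(r-i=1, Z[2]=1)=1; Z[15]=1

[16, 0, 1, 2, 0, 0, 1, 1, 1, 1, 0, 0, 0, 3, 0, 1]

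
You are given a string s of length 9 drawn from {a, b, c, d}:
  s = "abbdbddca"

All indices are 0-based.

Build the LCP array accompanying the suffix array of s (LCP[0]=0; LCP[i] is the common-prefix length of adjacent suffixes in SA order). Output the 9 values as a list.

[0, 1, 0, 1, 2, 0, 0, 1, 1]

rank→(start, suffix):
  0 → (8, 'a')
  1 → (0, 'abbdbddca')
  2 → (1, 'bbdbddca')
  3 → (2, 'bdbddca')
  4 → (4, 'bddca')
  5 → (7, 'ca')
  6 → (3, 'dbddca')
  7 → (6, 'dca')
  8 → (5, 'ddca')

SA = [8, 0, 1, 2, 4, 7, 3, 6, 5]
i: (SA[i-1],SA[i]) lcp shared
  1: (8,0) 1 'a'
  2: (0,1) 0 ''
  3: (1,2) 1 'b'
  4: (2,4) 2 'bd'
  5: (4,7) 0 ''
  6: (7,3) 0 ''
  7: (3,6) 1 'd'
  8: (6,5) 1 'd'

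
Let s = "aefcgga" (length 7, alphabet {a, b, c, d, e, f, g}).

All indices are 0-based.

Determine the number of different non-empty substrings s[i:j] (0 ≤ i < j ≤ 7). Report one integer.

26

rank→(start, suffix):
  0 → (6, 'a')
  1 → (0, 'aefcgga')
  2 → (3, 'cgga')
  3 → (1, 'efcgga')
  4 → (2, 'fcgga')
  5 → (5, 'ga')
  6 → (4, 'gga')

SA = [6, 0, 3, 1, 2, 5, 4]
[i] adj suffixes → lcp
  [1] 6/0 → 1 ('a')
  [2] 0/3 → 0 ('')
  [3] 3/1 → 0 ('')
  [4] 1/2 → 0 ('')
  [5] 2/5 → 0 ('')
  [6] 5/4 → 1 ('g')

n(n+1)/2 = 7·8/2 = 28
Σ LCP = 0 + 1 + 0 + 0 + 0 + 0 + 1 = 2
distinct = 28 − 2 = 26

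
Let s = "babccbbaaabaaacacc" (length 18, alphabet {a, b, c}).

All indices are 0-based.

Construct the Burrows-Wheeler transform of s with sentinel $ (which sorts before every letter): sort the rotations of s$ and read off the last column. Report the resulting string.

rank  rotation             last
    0  $babccbbaaabaaacacc  c
    1  aaabaaacacc$babccbb  b
    2  aaacacc$babccbbaaab  b
    3  aabaaacacc$babccbba  a
    4  aacacc$babccbbaaaba  a
    5  abaaacacc$babccbbaa  a
    6  abccbbaaabaaacacc$b  b
    7  acacc$babccbbaaabaa  a
    8  acc$babccbbaaabaaac  c
    9  baaabaaacacc$babccb  b
   10  baaacacc$babccbbaaa  a
   11  babccbbaaabaaacacc$  $
   12  bbaaabaaacacc$babcc  c
   13  bccbbaaabaaacacc$ba  a
   14  c$babccbbaaabaaacac  c
   15  cacc$babccbbaaabaaa  a
   16  cbbaaabaaacacc$babc  c
   17  cc$babccbbaaabaaaca  a
   18  ccbbaaabaaacacc$bab  b

cbbaaabacba$cacacab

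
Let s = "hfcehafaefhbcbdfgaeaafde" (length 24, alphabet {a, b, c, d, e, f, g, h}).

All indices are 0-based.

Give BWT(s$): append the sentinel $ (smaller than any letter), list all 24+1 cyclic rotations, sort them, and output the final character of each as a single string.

rank  rotation                   last
    0  $hfcehafaefhbcbdfgaeaafde  e
    1  aafde$hfcehafaefhbcbdfgae  e
    2  aeaafde$hfcehafaefhbcbdfg  g
    3  aefhbcbdfgaeaafde$hfcehaf  f
    4  afaefhbcbdfgaeaafde$hfceh  h
    5  afde$hfcehafaefhbcbdfgaea  a
    6  bcbdfgaeaafde$hfcehafaefh  h
    7  bdfgaeaafde$hfcehafaefhbc  c
    8  cbdfgaeaafde$hfcehafaefhb  b
    9  cehafaefhbcbdfgaeaafde$hf  f
   10  de$hfcehafaefhbcbdfgaeaaf  f
   11  dfgaeaafde$hfcehafaefhbcb  b
   12  e$hfcehafaefhbcbdfgaeaafd  d
   13  eaafde$hfcehafaefhbcbdfga  a
   14  efhbcbdfgaeaafde$hfcehafa  a
   15  ehafaefhbcbdfgaeaafde$hfc  c
   16  faefhbcbdfgaeaafde$hfceha  a
   17  fcehafaefhbcbdfgaeaafde$h  h
   18  fde$hfcehafaefhbcbdfgaeaa  a
   19  fgaeaafde$hfcehafaefhbcbd  d
   20  fhbcbdfgaeaafde$hfcehafae  e
   21  gaeaafde$hfcehafaefhbcbdf  f
   22  hafaefhbcbdfgaeaafde$hfce  e
   23  hbcbdfgaeaafde$hfcehafaef  f
   24  hfcehafaefhbcbdfgaeaafde$  $

eegfhahcbffbdaacahadefef$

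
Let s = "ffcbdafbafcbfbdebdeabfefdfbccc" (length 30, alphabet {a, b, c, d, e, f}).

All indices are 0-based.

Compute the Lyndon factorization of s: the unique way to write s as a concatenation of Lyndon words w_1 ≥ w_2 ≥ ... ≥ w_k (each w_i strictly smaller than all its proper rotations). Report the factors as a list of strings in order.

emit factor 1: 'f' (i=0, period=1)
emit factor 2: 'f' (i=1, period=1)
emit factor 3: 'c' (i=2, period=1)
emit factor 4: 'bd' (i=3, period=2)
emit factor 5: 'afbafcbfbdebde' (i=5, period=14)
emit factor 6: 'abfefdfbccc' (i=19, period=11)

["f", "f", "c", "bd", "afbafcbfbdebde", "abfefdfbccc"]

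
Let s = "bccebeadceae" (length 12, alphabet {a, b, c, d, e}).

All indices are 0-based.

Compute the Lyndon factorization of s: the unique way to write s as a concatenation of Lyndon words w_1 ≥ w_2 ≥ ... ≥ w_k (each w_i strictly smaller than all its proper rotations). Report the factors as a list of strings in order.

["bccebe", "adceae"]

emit factor 1: 'bccebe' (i=0, period=6)
emit factor 2: 'adceae' (i=6, period=6)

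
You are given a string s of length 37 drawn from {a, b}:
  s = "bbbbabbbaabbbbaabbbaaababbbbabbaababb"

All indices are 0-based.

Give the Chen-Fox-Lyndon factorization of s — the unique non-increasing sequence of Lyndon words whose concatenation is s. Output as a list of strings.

emit factor 1: 'b' (i=0, period=1)
emit factor 2: 'b' (i=1, period=1)
emit factor 3: 'b' (i=2, period=1)
emit factor 4: 'b' (i=3, period=1)
emit factor 5: 'abbb' (i=4, period=4)
emit factor 6: 'aabbbb' (i=8, period=6)
emit factor 7: 'aabbb' (i=14, period=5)
emit factor 8: 'aaababbbbabbaababb' (i=19, period=18)

["b", "b", "b", "b", "abbb", "aabbbb", "aabbb", "aaababbbbabbaababb"]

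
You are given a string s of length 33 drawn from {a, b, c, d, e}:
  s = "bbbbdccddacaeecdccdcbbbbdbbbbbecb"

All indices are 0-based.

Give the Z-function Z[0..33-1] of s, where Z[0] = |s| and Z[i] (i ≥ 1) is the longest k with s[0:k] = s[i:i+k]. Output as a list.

Z[0]=33
i=1: fresh scan; Z[1]=3 grow→box=[1,4)
i=2: min(r-i=2, Z[1]=3)=2; Z[2]=2
i=3: min(r-i=1, Z[2]=2)=1; Z[3]=1
i=4: fresh scan; Z[4]=0
i=5: fresh scan; Z[5]=0
i=6: fresh scan; Z[6]=0
i=7: fresh scan; Z[7]=0
i=8: fresh scan; Z[8]=0
i=9: fresh scan; Z[9]=0
i=10: fresh scan; Z[10]=0
i=11: fresh scan; Z[11]=0
i=12: fresh scan; Z[12]=0
i=13: fresh scan; Z[13]=0
i=14: fresh scan; Z[14]=0
i=15: fresh scan; Z[15]=0
i=16: fresh scan; Z[16]=0
i=17: fresh scan; Z[17]=0
i=18: fresh scan; Z[18]=0
i=19: fresh scan; Z[19]=0
i=20: fresh scan; Z[20]=5 grow→box=[20,25)
i=21: min(r-i=4, Z[1]=3)=3; Z[21]=3
i=22: min(r-i=3, Z[2]=2)=2; Z[22]=2
i=23: min(r-i=2, Z[3]=1)=1; Z[23]=1
i=24: min(r-i=1, Z[4]=0)=0; Z[24]=0
i=25: fresh scan; Z[25]=4 grow→box=[25,29)
i=26: min(r-i=3, Z[1]=3)=3; Z[26]=4 grow→box=[26,30)
i=27: min(r-i=3, Z[1]=3)=3; Z[27]=3
i=28: min(r-i=2, Z[2]=2)=2; Z[28]=2
i=29: min(r-i=1, Z[3]=1)=1; Z[29]=1
i=30: fresh scan; Z[30]=0
i=31: fresh scan; Z[31]=0
i=32: fresh scan; Z[32]=1 grow→box=[32,33)

[33, 3, 2, 1, 0, 0, 0, 0, 0, 0, 0, 0, 0, 0, 0, 0, 0, 0, 0, 0, 5, 3, 2, 1, 0, 4, 4, 3, 2, 1, 0, 0, 1]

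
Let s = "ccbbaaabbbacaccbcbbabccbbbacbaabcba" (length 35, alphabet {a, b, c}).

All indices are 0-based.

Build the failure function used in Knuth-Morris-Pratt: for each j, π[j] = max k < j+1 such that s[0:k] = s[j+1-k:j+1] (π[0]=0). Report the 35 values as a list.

π[0] = 0
j=1 s[j]='c': π[1]=1 (border 'c')
j=2 s[j]='b': k: 1→0; π[2]=0 (border '')
j=3 s[j]='b': π[3]=0 (border '')
j=4 s[j]='a': π[4]=0 (border '')
j=5 s[j]='a': π[5]=0 (border '')
j=6 s[j]='a': π[6]=0 (border '')
j=7 s[j]='b': π[7]=0 (border '')
j=8 s[j]='b': π[8]=0 (border '')
j=9 s[j]='b': π[9]=0 (border '')
j=10 s[j]='a': π[10]=0 (border '')
j=11 s[j]='c': π[11]=1 (border 'c')
j=12 s[j]='a': k: 1→0; π[12]=0 (border '')
j=13 s[j]='c': π[13]=1 (border 'c')
j=14 s[j]='c': π[14]=2 (border 'cc')
j=15 s[j]='b': π[15]=3 (border 'ccb')
j=16 s[j]='c': k: 3→0; π[16]=1 (border 'c')
j=17 s[j]='b': k: 1→0; π[17]=0 (border '')
j=18 s[j]='b': π[18]=0 (border '')
j=19 s[j]='a': π[19]=0 (border '')
j=20 s[j]='b': π[20]=0 (border '')
j=21 s[j]='c': π[21]=1 (border 'c')
j=22 s[j]='c': π[22]=2 (border 'cc')
j=23 s[j]='b': π[23]=3 (border 'ccb')
j=24 s[j]='b': π[24]=4 (border 'ccbb')
j=25 s[j]='b': k: 4→0; π[25]=0 (border '')
j=26 s[j]='a': π[26]=0 (border '')
j=27 s[j]='c': π[27]=1 (border 'c')
j=28 s[j]='b': k: 1→0; π[28]=0 (border '')
j=29 s[j]='a': π[29]=0 (border '')
j=30 s[j]='a': π[30]=0 (border '')
j=31 s[j]='b': π[31]=0 (border '')
j=32 s[j]='c': π[32]=1 (border 'c')
j=33 s[j]='b': k: 1→0; π[33]=0 (border '')
j=34 s[j]='a': π[34]=0 (border '')

[0, 1, 0, 0, 0, 0, 0, 0, 0, 0, 0, 1, 0, 1, 2, 3, 1, 0, 0, 0, 0, 1, 2, 3, 4, 0, 0, 1, 0, 0, 0, 0, 1, 0, 0]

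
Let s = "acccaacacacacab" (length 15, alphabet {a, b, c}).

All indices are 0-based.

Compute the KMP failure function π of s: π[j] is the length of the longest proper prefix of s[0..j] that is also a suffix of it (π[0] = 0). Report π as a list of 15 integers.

[0, 0, 0, 0, 1, 1, 2, 1, 2, 1, 2, 1, 2, 1, 0]

π[0] = 0
j=1 s[j]='c': π[1]=0 (border '')
j=2 s[j]='c': π[2]=0 (border '')
j=3 s[j]='c': π[3]=0 (border '')
j=4 s[j]='a': π[4]=1 (border 'a')
j=5 s[j]='a': k: 1→0; π[5]=1 (border 'a')
j=6 s[j]='c': π[6]=2 (border 'ac')
j=7 s[j]='a': k: 2→0; π[7]=1 (border 'a')
j=8 s[j]='c': π[8]=2 (border 'ac')
j=9 s[j]='a': k: 2→0; π[9]=1 (border 'a')
j=10 s[j]='c': π[10]=2 (border 'ac')
j=11 s[j]='a': k: 2→0; π[11]=1 (border 'a')
j=12 s[j]='c': π[12]=2 (border 'ac')
j=13 s[j]='a': k: 2→0; π[13]=1 (border 'a')
j=14 s[j]='b': k: 1→0; π[14]=0 (border '')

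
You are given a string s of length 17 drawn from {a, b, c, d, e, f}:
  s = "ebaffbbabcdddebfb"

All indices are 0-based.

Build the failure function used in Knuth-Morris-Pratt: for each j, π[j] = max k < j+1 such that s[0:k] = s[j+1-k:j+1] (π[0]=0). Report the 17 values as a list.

π[0] = 0
j=1 s[j]='b': π[1]=0 (border '')
j=2 s[j]='a': π[2]=0 (border '')
j=3 s[j]='f': π[3]=0 (border '')
j=4 s[j]='f': π[4]=0 (border '')
j=5 s[j]='b': π[5]=0 (border '')
j=6 s[j]='b': π[6]=0 (border '')
j=7 s[j]='a': π[7]=0 (border '')
j=8 s[j]='b': π[8]=0 (border '')
j=9 s[j]='c': π[9]=0 (border '')
j=10 s[j]='d': π[10]=0 (border '')
j=11 s[j]='d': π[11]=0 (border '')
j=12 s[j]='d': π[12]=0 (border '')
j=13 s[j]='e': π[13]=1 (border 'e')
j=14 s[j]='b': π[14]=2 (border 'eb')
j=15 s[j]='f': k: 2→0; π[15]=0 (border '')
j=16 s[j]='b': π[16]=0 (border '')

[0, 0, 0, 0, 0, 0, 0, 0, 0, 0, 0, 0, 0, 1, 2, 0, 0]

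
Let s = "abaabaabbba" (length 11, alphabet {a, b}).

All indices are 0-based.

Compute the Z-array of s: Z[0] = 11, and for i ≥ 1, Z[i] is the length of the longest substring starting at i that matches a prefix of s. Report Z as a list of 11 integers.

[11, 0, 1, 5, 0, 1, 2, 0, 0, 0, 1]

Z[0]=11
i=1: fresh scan; Z[1]=0
i=2: fresh scan; Z[2]=1 scan→box=[2,3)
i=3: fresh scan; Z[3]=5 scan→box=[3,8)
i=4: min(r-i=4, Z[1]=0)=0; Z[4]=0
i=5: min(r-i=3, Z[2]=1)=1; Z[5]=1
i=6: min(r-i=2, Z[3]=5)=2; Z[6]=2
i=7: min(r-i=1, Z[4]=0)=0; Z[7]=0
i=8: fresh scan; Z[8]=0
i=9: fresh scan; Z[9]=0
i=10: fresh scan; Z[10]=1 scan→box=[10,11)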